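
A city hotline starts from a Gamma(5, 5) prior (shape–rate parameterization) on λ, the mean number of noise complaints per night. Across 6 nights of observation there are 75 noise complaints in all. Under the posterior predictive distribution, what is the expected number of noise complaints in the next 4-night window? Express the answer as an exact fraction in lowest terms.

Total count 75 over total exposure 6 nights.
Gamma(α, β) with Poisson data over total exposure Σt gives posterior Gamma(α+Σx, β+Σt) = Gamma(80, 11).
Predictive mean over a 4-night window = T·E[λ|data] = 4·80/11 = 320/11.

320/11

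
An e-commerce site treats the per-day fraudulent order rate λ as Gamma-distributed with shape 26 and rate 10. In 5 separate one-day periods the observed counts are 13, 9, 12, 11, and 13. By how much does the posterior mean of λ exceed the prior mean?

3

Total count: 13 + 9 + 12 + 11 + 13 = 58.
Total exposure: 5 days.
Posterior: α' = 26 + 58 = 84, β' = 10 + 5 = 15.
Posterior mean = 84/15 = 28/5; prior mean = 26/10 = 13/5. Difference = 28/5 − 13/5 = 3.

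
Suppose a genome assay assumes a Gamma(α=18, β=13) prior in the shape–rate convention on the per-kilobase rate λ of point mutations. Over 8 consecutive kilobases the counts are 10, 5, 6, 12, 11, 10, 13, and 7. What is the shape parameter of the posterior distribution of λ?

Total count: 10 + 5 + 6 + 12 + 11 + 10 + 13 + 7 = 74.
Total exposure: 8 kilobases.
Gamma(α, β) with Poisson data over total exposure Σt gives posterior Gamma(α+Σx, β+Σt) = Gamma(92, 21).

92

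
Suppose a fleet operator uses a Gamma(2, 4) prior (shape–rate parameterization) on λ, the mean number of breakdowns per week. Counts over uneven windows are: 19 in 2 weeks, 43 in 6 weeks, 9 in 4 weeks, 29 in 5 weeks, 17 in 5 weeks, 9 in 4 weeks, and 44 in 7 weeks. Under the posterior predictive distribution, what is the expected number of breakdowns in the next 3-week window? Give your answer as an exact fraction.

Total count: 19 + 43 + 9 + 29 + 17 + 9 + 44 = 170.
Total exposure: 2 + 6 + 4 + 5 + 5 + 4 + 7 = 33 weeks.
By Gamma–Poisson conjugacy, the posterior is Gamma(α + Σx, β + Σt) = Gamma(2 + 170, 4 + 33) = Gamma(172, 37).
Predictive mean over a 3-week window = T·E[λ|data] = 3·172/37 = 516/37.

516/37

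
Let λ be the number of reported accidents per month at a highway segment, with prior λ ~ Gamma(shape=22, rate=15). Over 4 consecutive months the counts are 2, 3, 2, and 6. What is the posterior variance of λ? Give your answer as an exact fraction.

35/361

Total count: 2 + 3 + 2 + 6 = 13.
Total exposure: 4 months.
Conjugate update: add total count to the shape and total exposure to the rate, giving Gamma(35, 19).
Posterior variance = α'/β'² = 35/361.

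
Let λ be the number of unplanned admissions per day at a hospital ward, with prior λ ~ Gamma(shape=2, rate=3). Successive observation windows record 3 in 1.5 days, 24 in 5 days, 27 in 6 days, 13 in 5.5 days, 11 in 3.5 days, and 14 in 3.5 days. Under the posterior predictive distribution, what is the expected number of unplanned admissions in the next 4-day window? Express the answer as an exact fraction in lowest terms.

Total count: 3 + 24 + 27 + 13 + 11 + 14 = 92.
Total exposure: 1.5 + 5 + 6 + 5.5 + 3.5 + 3.5 = 25 days.
The Gamma prior is conjugate for the Poisson rate, so λ | data ~ Gamma(2+92, 3+25) = Gamma(94, 28).
Predictive mean over a 4-day window = T·E[λ|data] = 4·94/28 = 94/7.

94/7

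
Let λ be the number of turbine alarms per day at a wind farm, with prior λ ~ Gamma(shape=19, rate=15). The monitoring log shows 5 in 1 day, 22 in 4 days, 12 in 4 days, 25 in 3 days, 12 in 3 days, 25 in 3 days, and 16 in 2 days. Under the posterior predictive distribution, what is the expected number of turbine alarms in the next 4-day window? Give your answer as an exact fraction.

Total count: 5 + 22 + 12 + 25 + 12 + 25 + 16 = 117.
Total exposure: 1 + 4 + 4 + 3 + 3 + 3 + 2 = 20 days.
The Gamma prior is conjugate for the Poisson rate, so λ | data ~ Gamma(19+117, 15+20) = Gamma(136, 35).
Predictive mean over a 4-day window = T·E[λ|data] = 4·136/35 = 544/35.

544/35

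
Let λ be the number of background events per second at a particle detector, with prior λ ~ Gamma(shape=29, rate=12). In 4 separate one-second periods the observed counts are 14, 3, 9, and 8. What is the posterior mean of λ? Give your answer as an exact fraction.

63/16

Total count: 14 + 3 + 9 + 8 = 34.
Total exposure: 4 seconds.
Conjugate update: add total count to the shape and total exposure to the rate, giving Gamma(63, 16).
Posterior mean = α'/β' = 63/16.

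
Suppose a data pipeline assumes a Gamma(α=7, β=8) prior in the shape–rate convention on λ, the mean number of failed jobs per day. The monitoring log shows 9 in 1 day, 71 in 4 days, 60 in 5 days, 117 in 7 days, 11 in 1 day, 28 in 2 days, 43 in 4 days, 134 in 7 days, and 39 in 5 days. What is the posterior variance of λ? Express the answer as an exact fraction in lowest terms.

Total count: 9 + 71 + 60 + 117 + 11 + 28 + 43 + 134 + 39 = 512.
Total exposure: 1 + 4 + 5 + 7 + 1 + 2 + 4 + 7 + 5 = 36 days.
The Gamma prior is conjugate for the Poisson rate, so λ | data ~ Gamma(7+512, 8+36) = Gamma(519, 44).
Posterior variance = α'/β'² = 519/1936.

519/1936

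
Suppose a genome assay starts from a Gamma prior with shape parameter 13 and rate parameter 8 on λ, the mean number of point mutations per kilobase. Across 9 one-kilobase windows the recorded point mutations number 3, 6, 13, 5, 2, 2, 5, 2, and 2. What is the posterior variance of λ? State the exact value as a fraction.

Total count: 3 + 6 + 13 + 5 + 2 + 2 + 5 + 2 + 2 = 40.
Total exposure: 9 kilobases.
Conjugate update: add total count to the shape and total exposure to the rate, giving Gamma(53, 17).
Posterior variance = α'/β'² = 53/289.

53/289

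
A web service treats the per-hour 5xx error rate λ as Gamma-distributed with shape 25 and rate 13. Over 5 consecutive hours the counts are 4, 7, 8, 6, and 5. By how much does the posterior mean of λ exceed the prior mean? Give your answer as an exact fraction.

Total count: 4 + 7 + 8 + 6 + 5 = 30.
Total exposure: 5 hours.
Conjugate update: add total count to the shape and total exposure to the rate, giving Gamma(55, 18).
Posterior mean = 55/18 = 55/18; prior mean = 25/13 = 25/13. Difference = 55/18 − 25/13 = 265/234.

265/234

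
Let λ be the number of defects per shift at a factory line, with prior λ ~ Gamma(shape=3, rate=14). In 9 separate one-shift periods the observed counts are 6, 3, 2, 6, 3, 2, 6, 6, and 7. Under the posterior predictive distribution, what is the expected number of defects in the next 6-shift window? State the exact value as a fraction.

264/23

Total count: 6 + 3 + 2 + 6 + 3 + 2 + 6 + 6 + 7 = 41.
Total exposure: 9 shifts.
By Gamma–Poisson conjugacy, the posterior is Gamma(α + Σx, β + Σt) = Gamma(3 + 41, 14 + 9) = Gamma(44, 23).
Predictive mean over a 6-shift window = T·E[λ|data] = 6·44/23 = 264/23.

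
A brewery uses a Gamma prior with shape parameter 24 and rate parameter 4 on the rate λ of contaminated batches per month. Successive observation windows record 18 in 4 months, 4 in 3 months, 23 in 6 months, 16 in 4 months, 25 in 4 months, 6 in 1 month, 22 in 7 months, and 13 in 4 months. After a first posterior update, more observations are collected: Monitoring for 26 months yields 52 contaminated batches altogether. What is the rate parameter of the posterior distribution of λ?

63

Total count: 18 + 4 + 23 + 16 + 25 + 6 + 22 + 13 = 127.
Total exposure: 4 + 3 + 6 + 4 + 4 + 1 + 7 + 4 = 33 months.
After the first batch: Gamma(24 + 127, 4 + 33) = Gamma(151, 37).
Total count 52 over total exposure 26 months.
After the second batch: Gamma(151 + 52, 37 + 26) = Gamma(203, 63).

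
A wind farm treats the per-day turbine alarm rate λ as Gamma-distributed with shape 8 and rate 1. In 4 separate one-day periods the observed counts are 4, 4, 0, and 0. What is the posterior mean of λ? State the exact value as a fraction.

Total count: 4 + 4 + 0 + 0 = 8.
Total exposure: 4 days.
Conjugate update: add total count to the shape and total exposure to the rate, giving Gamma(16, 5).
Posterior mean = α'/β' = 16/5.

16/5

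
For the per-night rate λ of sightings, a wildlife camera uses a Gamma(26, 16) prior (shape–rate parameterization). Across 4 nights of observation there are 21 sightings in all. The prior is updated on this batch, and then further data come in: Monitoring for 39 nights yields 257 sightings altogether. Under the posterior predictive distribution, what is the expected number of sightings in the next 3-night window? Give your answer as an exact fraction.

912/59

Total count 21 over total exposure 4 nights.
After the first batch: Gamma(26 + 21, 16 + 4) = Gamma(47, 20).
Total count 257 over total exposure 39 nights.
After the second batch: Gamma(47 + 257, 20 + 39) = Gamma(304, 59).
Predictive mean over a 3-night window = T·E[λ|data] = 3·304/59 = 912/59.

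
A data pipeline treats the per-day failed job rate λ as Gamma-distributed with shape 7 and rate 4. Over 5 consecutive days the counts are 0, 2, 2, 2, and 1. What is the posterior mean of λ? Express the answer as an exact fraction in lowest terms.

14/9

Total count: 0 + 2 + 2 + 2 + 1 = 7.
Total exposure: 5 days.
Gamma(α, β) with Poisson data over total exposure Σt gives posterior Gamma(α+Σx, β+Σt) = Gamma(14, 9).
Posterior mean = α'/β' = 14/9.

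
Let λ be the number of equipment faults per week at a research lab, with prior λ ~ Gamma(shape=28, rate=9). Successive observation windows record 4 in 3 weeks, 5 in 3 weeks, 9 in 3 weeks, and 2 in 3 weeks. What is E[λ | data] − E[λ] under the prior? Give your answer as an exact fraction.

Total count: 4 + 5 + 9 + 2 = 20.
Total exposure: 3 + 3 + 3 + 3 = 12 weeks.
By Gamma–Poisson conjugacy, the posterior is Gamma(α + Σx, β + Σt) = Gamma(28 + 20, 9 + 12) = Gamma(48, 21).
Posterior mean = 48/21 = 16/7; prior mean = 28/9 = 28/9. Difference = 16/7 − 28/9 = -52/63.

-52/63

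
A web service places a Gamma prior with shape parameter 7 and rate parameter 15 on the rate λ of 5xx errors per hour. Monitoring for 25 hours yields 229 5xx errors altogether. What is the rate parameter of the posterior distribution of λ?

Total count 229 over total exposure 25 hours.
Posterior: α' = 7 + 229 = 236, β' = 15 + 25 = 40.

40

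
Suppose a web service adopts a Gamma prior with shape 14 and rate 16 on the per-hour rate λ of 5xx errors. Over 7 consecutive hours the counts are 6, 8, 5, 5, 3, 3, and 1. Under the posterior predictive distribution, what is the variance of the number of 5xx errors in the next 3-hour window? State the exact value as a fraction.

3510/529

Total count: 6 + 8 + 5 + 5 + 3 + 3 + 1 = 31.
Total exposure: 7 hours.
Posterior: α' = 14 + 31 = 45, β' = 16 + 7 = 23.
The posterior predictive for a window of length T is Negative Binomial with variance T·α'·(β'+T)/β'² = 3·45·26/529 = 3510/529.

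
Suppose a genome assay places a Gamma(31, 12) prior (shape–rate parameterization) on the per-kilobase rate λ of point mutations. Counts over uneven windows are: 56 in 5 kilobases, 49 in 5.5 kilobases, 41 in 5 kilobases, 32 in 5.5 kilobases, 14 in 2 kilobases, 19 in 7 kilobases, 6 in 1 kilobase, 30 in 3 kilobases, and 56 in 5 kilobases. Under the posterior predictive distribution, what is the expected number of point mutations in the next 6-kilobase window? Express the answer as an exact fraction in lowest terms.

668/17

Total count: 56 + 49 + 41 + 32 + 14 + 19 + 6 + 30 + 56 = 303.
Total exposure: 5 + 5.5 + 5 + 5.5 + 2 + 7 + 1 + 3 + 5 = 39 kilobases.
Gamma(α, β) with Poisson data over total exposure Σt gives posterior Gamma(α+Σx, β+Σt) = Gamma(334, 51).
Predictive mean over a 6-kilobase window = T·E[λ|data] = 6·334/51 = 668/17.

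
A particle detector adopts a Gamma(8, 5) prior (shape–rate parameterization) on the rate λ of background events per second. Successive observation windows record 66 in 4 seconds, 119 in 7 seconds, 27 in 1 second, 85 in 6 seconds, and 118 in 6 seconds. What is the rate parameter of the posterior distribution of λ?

29

Total count: 66 + 119 + 27 + 85 + 118 = 415.
Total exposure: 4 + 7 + 1 + 6 + 6 = 24 seconds.
The Gamma prior is conjugate for the Poisson rate, so λ | data ~ Gamma(8+415, 5+24) = Gamma(423, 29).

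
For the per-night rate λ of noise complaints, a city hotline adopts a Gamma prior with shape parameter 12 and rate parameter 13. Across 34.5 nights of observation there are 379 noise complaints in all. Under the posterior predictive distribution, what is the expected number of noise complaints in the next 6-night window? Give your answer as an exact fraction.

Total count 379 over total exposure 34.5 nights.
Posterior: α' = 12 + 379 = 391, β' = 13 + 34.5 = 95/2.
Predictive mean over a 6-night window = T·E[λ|data] = 6·391/(95/2) = 4692/95.

4692/95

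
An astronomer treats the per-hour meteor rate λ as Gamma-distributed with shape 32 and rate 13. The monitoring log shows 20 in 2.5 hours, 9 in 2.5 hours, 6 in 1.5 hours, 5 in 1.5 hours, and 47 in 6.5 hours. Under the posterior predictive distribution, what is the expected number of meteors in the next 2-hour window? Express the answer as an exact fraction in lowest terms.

476/55

Total count: 20 + 9 + 6 + 5 + 47 = 87.
Total exposure: 2.5 + 2.5 + 1.5 + 1.5 + 6.5 = 14.5 hours.
Posterior: α' = 32 + 87 = 119, β' = 13 + 14.5 = 55/2.
Predictive mean over a 2-hour window = T·E[λ|data] = 2·119/(55/2) = 476/55.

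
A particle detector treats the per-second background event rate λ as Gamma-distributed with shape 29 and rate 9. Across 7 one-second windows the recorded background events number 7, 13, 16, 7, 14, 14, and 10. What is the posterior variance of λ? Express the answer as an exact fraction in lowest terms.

Total count: 7 + 13 + 16 + 7 + 14 + 14 + 10 = 81.
Total exposure: 7 seconds.
Posterior: α' = 29 + 81 = 110, β' = 9 + 7 = 16.
Posterior variance = α'/β'² = 110/256 = 55/128.

55/128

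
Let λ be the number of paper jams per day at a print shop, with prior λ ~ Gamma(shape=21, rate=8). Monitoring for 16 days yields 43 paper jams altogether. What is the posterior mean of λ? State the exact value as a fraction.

Total count 43 over total exposure 16 days.
Posterior: α' = 21 + 43 = 64, β' = 8 + 16 = 24.
Posterior mean = α'/β' = 64/24 = 8/3.

8/3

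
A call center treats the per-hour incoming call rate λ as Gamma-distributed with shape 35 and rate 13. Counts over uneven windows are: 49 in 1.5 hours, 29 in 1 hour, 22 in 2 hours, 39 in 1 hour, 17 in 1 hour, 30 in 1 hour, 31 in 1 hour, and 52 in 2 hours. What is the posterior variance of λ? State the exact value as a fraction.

Total count: 49 + 29 + 22 + 39 + 17 + 30 + 31 + 52 = 269.
Total exposure: 1.5 + 1 + 2 + 1 + 1 + 1 + 1 + 2 = 10.5 hours.
Posterior: α' = 35 + 269 = 304, β' = 13 + 10.5 = 47/2.
Posterior variance = α'/β'² = 304/(2209/4) = 1216/2209.

1216/2209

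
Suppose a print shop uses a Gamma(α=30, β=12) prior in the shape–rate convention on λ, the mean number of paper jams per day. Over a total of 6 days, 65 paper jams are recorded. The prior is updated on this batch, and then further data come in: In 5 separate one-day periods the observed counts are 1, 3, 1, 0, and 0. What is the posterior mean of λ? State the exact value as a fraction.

Total count 65 over total exposure 6 days.
After the first batch: Gamma(30 + 65, 12 + 6) = Gamma(95, 18).
Total count: 1 + 3 + 1 + 0 + 0 = 5.
Total exposure: 5 days.
After the second batch: Gamma(95 + 5, 18 + 5) = Gamma(100, 23).
Posterior mean = α'/β' = 100/23.

100/23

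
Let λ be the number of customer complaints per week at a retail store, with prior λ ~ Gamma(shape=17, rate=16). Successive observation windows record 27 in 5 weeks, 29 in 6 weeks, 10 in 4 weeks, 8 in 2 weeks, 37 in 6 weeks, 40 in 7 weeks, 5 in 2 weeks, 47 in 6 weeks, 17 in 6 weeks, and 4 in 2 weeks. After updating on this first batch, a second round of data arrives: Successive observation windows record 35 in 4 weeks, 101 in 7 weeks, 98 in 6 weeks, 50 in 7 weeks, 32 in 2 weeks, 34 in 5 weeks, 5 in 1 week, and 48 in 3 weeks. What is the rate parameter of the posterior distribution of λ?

Total count: 27 + 29 + 10 + 8 + 37 + 40 + 5 + 47 + 17 + 4 = 224.
Total exposure: 5 + 6 + 4 + 2 + 6 + 7 + 2 + 6 + 6 + 2 = 46 weeks.
After the first batch: Gamma(17 + 224, 16 + 46) = Gamma(241, 62).
Total count: 35 + 101 + 98 + 50 + 32 + 34 + 5 + 48 = 403.
Total exposure: 4 + 7 + 6 + 7 + 2 + 5 + 1 + 3 = 35 weeks.
After the second batch: Gamma(241 + 403, 62 + 35) = Gamma(644, 97).

97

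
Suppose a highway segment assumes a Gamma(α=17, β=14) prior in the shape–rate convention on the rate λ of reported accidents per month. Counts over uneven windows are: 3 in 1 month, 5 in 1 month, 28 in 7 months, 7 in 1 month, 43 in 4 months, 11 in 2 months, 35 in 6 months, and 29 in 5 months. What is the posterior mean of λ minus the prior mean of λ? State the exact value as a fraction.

Total count: 3 + 5 + 28 + 7 + 43 + 11 + 35 + 29 = 161.
Total exposure: 1 + 1 + 7 + 1 + 4 + 2 + 6 + 5 = 27 months.
Gamma(α, β) with Poisson data over total exposure Σt gives posterior Gamma(α+Σx, β+Σt) = Gamma(178, 41).
Posterior mean = 178/41 = 178/41; prior mean = 17/14 = 17/14. Difference = 178/41 − 17/14 = 1795/574.

1795/574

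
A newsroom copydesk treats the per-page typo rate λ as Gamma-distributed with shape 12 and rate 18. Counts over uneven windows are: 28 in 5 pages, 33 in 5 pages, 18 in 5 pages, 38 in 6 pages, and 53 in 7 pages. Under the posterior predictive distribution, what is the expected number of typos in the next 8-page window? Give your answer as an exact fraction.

728/23

Total count: 28 + 33 + 18 + 38 + 53 = 170.
Total exposure: 5 + 5 + 5 + 6 + 7 = 28 pages.
Gamma(α, β) with Poisson data over total exposure Σt gives posterior Gamma(α+Σx, β+Σt) = Gamma(182, 46).
Predictive mean over an 8-page window = T·E[λ|data] = 8·182/46 = 728/23.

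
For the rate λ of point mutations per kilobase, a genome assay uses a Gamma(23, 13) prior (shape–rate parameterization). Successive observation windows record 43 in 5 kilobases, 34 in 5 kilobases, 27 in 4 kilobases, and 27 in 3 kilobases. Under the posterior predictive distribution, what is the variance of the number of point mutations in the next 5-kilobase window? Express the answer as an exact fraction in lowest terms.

539/18

Total count: 43 + 34 + 27 + 27 = 131.
Total exposure: 5 + 5 + 4 + 3 = 17 kilobases.
The Gamma prior is conjugate for the Poisson rate, so λ | data ~ Gamma(23+131, 13+17) = Gamma(154, 30).
The posterior predictive for a window of length T is Negative Binomial with variance T·α'·(β'+T)/β'² = 5·154·35/900 = 539/18.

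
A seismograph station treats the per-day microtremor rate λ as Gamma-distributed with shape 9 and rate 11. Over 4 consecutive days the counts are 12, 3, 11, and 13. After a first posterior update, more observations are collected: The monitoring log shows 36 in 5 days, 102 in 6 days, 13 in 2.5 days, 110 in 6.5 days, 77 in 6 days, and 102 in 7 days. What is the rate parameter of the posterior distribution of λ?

48

Total count: 12 + 3 + 11 + 13 = 39.
Total exposure: 4 days.
After the first batch: Gamma(9 + 39, 11 + 4) = Gamma(48, 15).
Total count: 36 + 102 + 13 + 110 + 77 + 102 = 440.
Total exposure: 5 + 6 + 2.5 + 6.5 + 6 + 7 = 33 days.
After the second batch: Gamma(48 + 440, 15 + 33) = Gamma(488, 48).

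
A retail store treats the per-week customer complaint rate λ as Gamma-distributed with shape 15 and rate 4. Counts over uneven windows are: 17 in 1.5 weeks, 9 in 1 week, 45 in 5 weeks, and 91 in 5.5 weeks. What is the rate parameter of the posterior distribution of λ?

17

Total count: 17 + 9 + 45 + 91 = 162.
Total exposure: 1.5 + 1 + 5 + 5.5 = 13 weeks.
The Gamma prior is conjugate for the Poisson rate, so λ | data ~ Gamma(15+162, 4+13) = Gamma(177, 17).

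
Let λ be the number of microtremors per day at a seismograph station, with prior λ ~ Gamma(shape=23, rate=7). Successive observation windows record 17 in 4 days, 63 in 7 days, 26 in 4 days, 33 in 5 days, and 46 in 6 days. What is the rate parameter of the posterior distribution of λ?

33

Total count: 17 + 63 + 26 + 33 + 46 = 185.
Total exposure: 4 + 7 + 4 + 5 + 6 = 26 days.
The Gamma prior is conjugate for the Poisson rate, so λ | data ~ Gamma(23+185, 7+26) = Gamma(208, 33).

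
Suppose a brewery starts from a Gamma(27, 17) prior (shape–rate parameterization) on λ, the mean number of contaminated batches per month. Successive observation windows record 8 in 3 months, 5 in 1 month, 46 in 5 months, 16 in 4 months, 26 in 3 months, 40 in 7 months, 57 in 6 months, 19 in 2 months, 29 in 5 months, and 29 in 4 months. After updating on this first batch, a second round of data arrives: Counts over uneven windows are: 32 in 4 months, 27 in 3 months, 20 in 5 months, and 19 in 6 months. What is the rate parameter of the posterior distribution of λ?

75

Total count: 8 + 5 + 46 + 16 + 26 + 40 + 57 + 19 + 29 + 29 = 275.
Total exposure: 3 + 1 + 5 + 4 + 3 + 7 + 6 + 2 + 5 + 4 = 40 months.
After the first batch: Gamma(27 + 275, 17 + 40) = Gamma(302, 57).
Total count: 32 + 27 + 20 + 19 = 98.
Total exposure: 4 + 3 + 5 + 6 = 18 months.
After the second batch: Gamma(302 + 98, 57 + 18) = Gamma(400, 75).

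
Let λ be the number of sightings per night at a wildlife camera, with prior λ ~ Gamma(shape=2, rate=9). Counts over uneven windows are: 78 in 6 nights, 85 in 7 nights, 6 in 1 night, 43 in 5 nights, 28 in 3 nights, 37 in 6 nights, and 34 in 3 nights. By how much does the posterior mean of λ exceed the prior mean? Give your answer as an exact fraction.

Total count: 78 + 85 + 6 + 43 + 28 + 37 + 34 = 311.
Total exposure: 6 + 7 + 1 + 5 + 3 + 6 + 3 = 31 nights.
Gamma(α, β) with Poisson data over total exposure Σt gives posterior Gamma(α+Σx, β+Σt) = Gamma(313, 40).
Posterior mean = 313/40 = 313/40; prior mean = 2/9 = 2/9. Difference = 313/40 − 2/9 = 2737/360.

2737/360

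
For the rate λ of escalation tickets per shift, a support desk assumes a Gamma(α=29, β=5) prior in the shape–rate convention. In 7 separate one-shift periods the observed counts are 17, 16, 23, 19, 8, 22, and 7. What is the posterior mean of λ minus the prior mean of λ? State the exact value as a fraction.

119/20

Total count: 17 + 16 + 23 + 19 + 8 + 22 + 7 = 112.
Total exposure: 7 shifts.
The Gamma prior is conjugate for the Poisson rate, so λ | data ~ Gamma(29+112, 5+7) = Gamma(141, 12).
Posterior mean = 141/12 = 47/4; prior mean = 29/5 = 29/5. Difference = 47/4 − 29/5 = 119/20.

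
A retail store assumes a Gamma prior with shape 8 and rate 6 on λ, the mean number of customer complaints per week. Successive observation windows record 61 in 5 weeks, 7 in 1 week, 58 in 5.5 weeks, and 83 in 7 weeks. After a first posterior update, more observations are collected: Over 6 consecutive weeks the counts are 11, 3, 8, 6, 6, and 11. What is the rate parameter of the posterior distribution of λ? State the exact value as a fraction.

Total count: 61 + 7 + 58 + 83 = 209.
Total exposure: 5 + 1 + 5.5 + 7 = 18.5 weeks.
After the first batch: Gamma(8 + 209, 6 + 18.5) = Gamma(217, 49/2).
Total count: 11 + 3 + 8 + 6 + 6 + 11 = 45.
Total exposure: 6 weeks.
After the second batch: Gamma(217 + 45, 49/2 + 6) = Gamma(262, 61/2).

61/2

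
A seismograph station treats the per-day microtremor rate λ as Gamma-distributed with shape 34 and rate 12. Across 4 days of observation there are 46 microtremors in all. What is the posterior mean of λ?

5

Total count 46 over total exposure 4 days.
Conjugate update: add total count to the shape and total exposure to the rate, giving Gamma(80, 16).
Posterior mean = α'/β' = 80/16 = 5.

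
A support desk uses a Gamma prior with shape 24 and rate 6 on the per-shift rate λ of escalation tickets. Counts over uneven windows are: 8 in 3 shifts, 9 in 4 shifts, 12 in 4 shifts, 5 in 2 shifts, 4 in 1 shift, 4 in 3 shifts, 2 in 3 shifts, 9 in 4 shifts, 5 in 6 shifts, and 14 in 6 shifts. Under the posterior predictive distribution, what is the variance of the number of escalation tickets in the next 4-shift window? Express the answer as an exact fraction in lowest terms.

Total count: 8 + 9 + 12 + 5 + 4 + 4 + 2 + 9 + 5 + 14 = 72.
Total exposure: 3 + 4 + 4 + 2 + 1 + 3 + 3 + 4 + 6 + 6 = 36 shifts.
Gamma(α, β) with Poisson data over total exposure Σt gives posterior Gamma(α+Σx, β+Σt) = Gamma(96, 42).
The posterior predictive for a window of length T is Negative Binomial with variance T·α'·(β'+T)/β'² = 4·96·46/1764 = 1472/147.

1472/147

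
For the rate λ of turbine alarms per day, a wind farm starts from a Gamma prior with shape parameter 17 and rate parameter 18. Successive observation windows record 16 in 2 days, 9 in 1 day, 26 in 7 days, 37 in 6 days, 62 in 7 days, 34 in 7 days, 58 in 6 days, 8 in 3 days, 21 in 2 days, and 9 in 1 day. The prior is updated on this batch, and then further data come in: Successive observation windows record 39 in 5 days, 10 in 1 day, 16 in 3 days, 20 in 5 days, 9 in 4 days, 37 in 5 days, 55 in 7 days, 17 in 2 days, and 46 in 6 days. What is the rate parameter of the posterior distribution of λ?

Total count: 16 + 9 + 26 + 37 + 62 + 34 + 58 + 8 + 21 + 9 = 280.
Total exposure: 2 + 1 + 7 + 6 + 7 + 7 + 6 + 3 + 2 + 1 = 42 days.
After the first batch: Gamma(17 + 280, 18 + 42) = Gamma(297, 60).
Total count: 39 + 10 + 16 + 20 + 9 + 37 + 55 + 17 + 46 = 249.
Total exposure: 5 + 1 + 3 + 5 + 4 + 5 + 7 + 2 + 6 = 38 days.
After the second batch: Gamma(297 + 249, 60 + 38) = Gamma(546, 98).

98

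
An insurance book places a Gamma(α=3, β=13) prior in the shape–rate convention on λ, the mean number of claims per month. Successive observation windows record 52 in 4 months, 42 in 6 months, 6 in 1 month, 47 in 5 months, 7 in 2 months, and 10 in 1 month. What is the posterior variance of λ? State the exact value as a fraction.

Total count: 52 + 42 + 6 + 47 + 7 + 10 = 164.
Total exposure: 4 + 6 + 1 + 5 + 2 + 1 = 19 months.
The Gamma prior is conjugate for the Poisson rate, so λ | data ~ Gamma(3+164, 13+19) = Gamma(167, 32).
Posterior variance = α'/β'² = 167/1024.

167/1024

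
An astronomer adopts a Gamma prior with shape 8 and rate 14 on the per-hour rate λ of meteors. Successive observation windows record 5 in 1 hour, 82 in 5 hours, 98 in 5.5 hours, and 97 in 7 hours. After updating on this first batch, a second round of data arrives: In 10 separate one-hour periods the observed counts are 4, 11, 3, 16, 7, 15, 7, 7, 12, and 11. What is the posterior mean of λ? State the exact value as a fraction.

766/85

Total count: 5 + 82 + 98 + 97 = 282.
Total exposure: 1 + 5 + 5.5 + 7 = 18.5 hours.
After the first batch: Gamma(8 + 282, 14 + 18.5) = Gamma(290, 65/2).
Total count: 4 + 11 + 3 + 16 + 7 + 15 + 7 + 7 + 12 + 11 = 93.
Total exposure: 10 hours.
After the second batch: Gamma(290 + 93, 65/2 + 10) = Gamma(383, 85/2).
Posterior mean = α'/β' = 383/(85/2) = 766/85.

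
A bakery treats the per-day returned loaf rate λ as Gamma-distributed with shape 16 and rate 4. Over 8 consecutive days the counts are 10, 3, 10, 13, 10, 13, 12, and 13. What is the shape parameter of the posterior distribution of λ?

100

Total count: 10 + 3 + 10 + 13 + 10 + 13 + 12 + 13 = 84.
Total exposure: 8 days.
Posterior: α' = 16 + 84 = 100, β' = 4 + 8 = 12.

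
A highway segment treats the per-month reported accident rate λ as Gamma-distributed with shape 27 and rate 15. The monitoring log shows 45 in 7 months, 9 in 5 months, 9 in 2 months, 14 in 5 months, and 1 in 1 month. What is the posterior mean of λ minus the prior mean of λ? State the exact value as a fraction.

6/5

Total count: 45 + 9 + 9 + 14 + 1 = 78.
Total exposure: 7 + 5 + 2 + 5 + 1 = 20 months.
Posterior: α' = 27 + 78 = 105, β' = 15 + 20 = 35.
Posterior mean = 105/35 = 3; prior mean = 27/15 = 9/5. Difference = 3 − 9/5 = 6/5.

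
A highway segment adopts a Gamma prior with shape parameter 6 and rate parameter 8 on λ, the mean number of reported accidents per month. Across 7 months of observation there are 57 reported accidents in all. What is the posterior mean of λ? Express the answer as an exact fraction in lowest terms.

Total count 57 over total exposure 7 months.
Conjugate update: add total count to the shape and total exposure to the rate, giving Gamma(63, 15).
Posterior mean = α'/β' = 63/15 = 21/5.

21/5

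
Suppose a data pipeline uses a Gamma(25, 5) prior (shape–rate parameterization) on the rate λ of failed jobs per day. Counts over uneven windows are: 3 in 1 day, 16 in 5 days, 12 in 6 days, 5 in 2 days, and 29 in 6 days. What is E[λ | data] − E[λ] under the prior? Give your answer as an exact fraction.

Total count: 3 + 16 + 12 + 5 + 29 = 65.
Total exposure: 1 + 5 + 6 + 2 + 6 = 20 days.
By Gamma–Poisson conjugacy, the posterior is Gamma(α + Σx, β + Σt) = Gamma(25 + 65, 5 + 20) = Gamma(90, 25).
Posterior mean = 90/25 = 18/5; prior mean = 25/5 = 5. Difference = 18/5 − 5 = -7/5.

-7/5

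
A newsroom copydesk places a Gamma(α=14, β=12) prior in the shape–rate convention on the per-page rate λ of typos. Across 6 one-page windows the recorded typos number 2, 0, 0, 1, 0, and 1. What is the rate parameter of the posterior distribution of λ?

18

Total count: 2 + 0 + 0 + 1 + 0 + 1 = 4.
Total exposure: 6 pages.
By Gamma–Poisson conjugacy, the posterior is Gamma(α + Σx, β + Σt) = Gamma(14 + 4, 12 + 6) = Gamma(18, 18).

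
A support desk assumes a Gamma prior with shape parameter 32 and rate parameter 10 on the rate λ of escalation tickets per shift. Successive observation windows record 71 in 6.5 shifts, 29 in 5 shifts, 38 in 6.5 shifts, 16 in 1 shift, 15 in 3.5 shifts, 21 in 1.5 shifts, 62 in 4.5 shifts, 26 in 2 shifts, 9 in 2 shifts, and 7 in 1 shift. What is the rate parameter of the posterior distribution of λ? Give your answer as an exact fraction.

Total count: 71 + 29 + 38 + 16 + 15 + 21 + 62 + 26 + 9 + 7 = 294.
Total exposure: 6.5 + 5 + 6.5 + 1 + 3.5 + 1.5 + 4.5 + 2 + 2 + 1 = 33.5 shifts.
The Gamma prior is conjugate for the Poisson rate, so λ | data ~ Gamma(32+294, 10+33.5) = Gamma(326, 87/2).

87/2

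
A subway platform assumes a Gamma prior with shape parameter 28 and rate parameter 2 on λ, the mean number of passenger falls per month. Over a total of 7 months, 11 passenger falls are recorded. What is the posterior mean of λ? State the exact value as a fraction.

13/3

Total count 11 over total exposure 7 months.
Conjugate update: add total count to the shape and total exposure to the rate, giving Gamma(39, 9).
Posterior mean = α'/β' = 39/9 = 13/3.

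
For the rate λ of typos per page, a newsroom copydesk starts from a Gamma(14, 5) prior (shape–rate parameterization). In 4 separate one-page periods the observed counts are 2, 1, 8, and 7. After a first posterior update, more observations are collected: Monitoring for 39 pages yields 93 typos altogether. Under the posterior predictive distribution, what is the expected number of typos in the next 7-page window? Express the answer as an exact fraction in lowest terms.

Total count: 2 + 1 + 8 + 7 = 18.
Total exposure: 4 pages.
After the first batch: Gamma(14 + 18, 5 + 4) = Gamma(32, 9).
Total count 93 over total exposure 39 pages.
After the second batch: Gamma(32 + 93, 9 + 39) = Gamma(125, 48).
Predictive mean over a 7-page window = T·E[λ|data] = 7·125/48 = 875/48.

875/48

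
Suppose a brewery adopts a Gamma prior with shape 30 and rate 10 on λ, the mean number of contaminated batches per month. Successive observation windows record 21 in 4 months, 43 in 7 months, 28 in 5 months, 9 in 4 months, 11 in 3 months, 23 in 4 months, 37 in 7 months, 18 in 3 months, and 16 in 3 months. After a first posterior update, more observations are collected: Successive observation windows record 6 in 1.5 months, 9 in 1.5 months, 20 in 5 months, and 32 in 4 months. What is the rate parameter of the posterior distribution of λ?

62

Total count: 21 + 43 + 28 + 9 + 11 + 23 + 37 + 18 + 16 = 206.
Total exposure: 4 + 7 + 5 + 4 + 3 + 4 + 7 + 3 + 3 = 40 months.
After the first batch: Gamma(30 + 206, 10 + 40) = Gamma(236, 50).
Total count: 6 + 9 + 20 + 32 = 67.
Total exposure: 1.5 + 1.5 + 5 + 4 = 12 months.
After the second batch: Gamma(236 + 67, 50 + 12) = Gamma(303, 62).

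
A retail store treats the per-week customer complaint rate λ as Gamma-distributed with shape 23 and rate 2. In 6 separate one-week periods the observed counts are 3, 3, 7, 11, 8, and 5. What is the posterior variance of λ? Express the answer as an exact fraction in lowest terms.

15/16

Total count: 3 + 3 + 7 + 11 + 8 + 5 = 37.
Total exposure: 6 weeks.
By Gamma–Poisson conjugacy, the posterior is Gamma(α + Σx, β + Σt) = Gamma(23 + 37, 2 + 6) = Gamma(60, 8).
Posterior variance = α'/β'² = 60/64 = 15/16.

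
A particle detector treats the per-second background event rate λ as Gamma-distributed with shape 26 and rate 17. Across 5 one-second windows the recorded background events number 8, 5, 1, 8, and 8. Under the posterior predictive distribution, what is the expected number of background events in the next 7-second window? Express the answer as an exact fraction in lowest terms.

196/11

Total count: 8 + 5 + 1 + 8 + 8 = 30.
Total exposure: 5 seconds.
Gamma(α, β) with Poisson data over total exposure Σt gives posterior Gamma(α+Σx, β+Σt) = Gamma(56, 22).
Predictive mean over a 7-second window = T·E[λ|data] = 7·56/22 = 196/11.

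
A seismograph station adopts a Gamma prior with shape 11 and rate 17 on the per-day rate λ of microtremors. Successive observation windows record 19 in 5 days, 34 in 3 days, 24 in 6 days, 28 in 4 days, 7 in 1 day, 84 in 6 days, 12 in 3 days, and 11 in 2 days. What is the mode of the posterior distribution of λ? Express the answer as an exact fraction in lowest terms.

229/47

Total count: 19 + 34 + 24 + 28 + 7 + 84 + 12 + 11 = 219.
Total exposure: 5 + 3 + 6 + 4 + 1 + 6 + 3 + 2 = 30 days.
Gamma(α, β) with Poisson data over total exposure Σt gives posterior Gamma(α+Σx, β+Σt) = Gamma(230, 47).
Posterior mode = (α'−1)/β' = 229/47.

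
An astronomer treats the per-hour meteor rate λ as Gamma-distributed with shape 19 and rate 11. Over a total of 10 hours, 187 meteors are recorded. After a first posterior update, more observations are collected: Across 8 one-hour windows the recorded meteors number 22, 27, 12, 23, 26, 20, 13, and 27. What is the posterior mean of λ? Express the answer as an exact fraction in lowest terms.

Total count 187 over total exposure 10 hours.
After the first batch: Gamma(19 + 187, 11 + 10) = Gamma(206, 21).
Total count: 22 + 27 + 12 + 23 + 26 + 20 + 13 + 27 = 170.
Total exposure: 8 hours.
After the second batch: Gamma(206 + 170, 21 + 8) = Gamma(376, 29).
Posterior mean = α'/β' = 376/29.

376/29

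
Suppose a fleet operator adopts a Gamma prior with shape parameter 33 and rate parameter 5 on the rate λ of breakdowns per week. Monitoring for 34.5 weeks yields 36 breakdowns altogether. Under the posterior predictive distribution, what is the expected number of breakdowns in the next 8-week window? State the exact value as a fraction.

1104/79

Total count 36 over total exposure 34.5 weeks.
Conjugate update: add total count to the shape and total exposure to the rate, giving Gamma(69, 79/2).
Predictive mean over an 8-week window = T·E[λ|data] = 8·69/(79/2) = 1104/79.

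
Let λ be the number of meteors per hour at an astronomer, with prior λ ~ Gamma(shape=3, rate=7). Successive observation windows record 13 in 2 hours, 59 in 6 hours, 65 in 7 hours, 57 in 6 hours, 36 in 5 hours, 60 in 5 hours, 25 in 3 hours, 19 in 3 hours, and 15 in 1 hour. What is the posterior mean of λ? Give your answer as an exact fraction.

352/45

Total count: 13 + 59 + 65 + 57 + 36 + 60 + 25 + 19 + 15 = 349.
Total exposure: 2 + 6 + 7 + 6 + 5 + 5 + 3 + 3 + 1 = 38 hours.
Conjugate update: add total count to the shape and total exposure to the rate, giving Gamma(352, 45).
Posterior mean = α'/β' = 352/45.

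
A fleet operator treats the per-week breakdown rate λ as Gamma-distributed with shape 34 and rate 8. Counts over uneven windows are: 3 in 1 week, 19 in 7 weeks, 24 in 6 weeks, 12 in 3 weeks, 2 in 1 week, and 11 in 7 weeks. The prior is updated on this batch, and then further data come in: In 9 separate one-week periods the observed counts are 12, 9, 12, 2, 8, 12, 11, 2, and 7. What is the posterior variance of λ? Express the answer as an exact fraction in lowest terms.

Total count: 3 + 19 + 24 + 12 + 2 + 11 = 71.
Total exposure: 1 + 7 + 6 + 3 + 1 + 7 = 25 weeks.
After the first batch: Gamma(34 + 71, 8 + 25) = Gamma(105, 33).
Total count: 12 + 9 + 12 + 2 + 8 + 12 + 11 + 2 + 7 = 75.
Total exposure: 9 weeks.
After the second batch: Gamma(105 + 75, 33 + 9) = Gamma(180, 42).
Posterior variance = α'/β'² = 180/1764 = 5/49.

5/49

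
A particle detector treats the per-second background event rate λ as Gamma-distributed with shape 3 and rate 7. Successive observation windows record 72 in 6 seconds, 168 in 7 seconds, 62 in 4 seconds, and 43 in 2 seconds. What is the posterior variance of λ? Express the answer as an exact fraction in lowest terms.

Total count: 72 + 168 + 62 + 43 = 345.
Total exposure: 6 + 7 + 4 + 2 = 19 seconds.
The Gamma prior is conjugate for the Poisson rate, so λ | data ~ Gamma(3+345, 7+19) = Gamma(348, 26).
Posterior variance = α'/β'² = 348/676 = 87/169.

87/169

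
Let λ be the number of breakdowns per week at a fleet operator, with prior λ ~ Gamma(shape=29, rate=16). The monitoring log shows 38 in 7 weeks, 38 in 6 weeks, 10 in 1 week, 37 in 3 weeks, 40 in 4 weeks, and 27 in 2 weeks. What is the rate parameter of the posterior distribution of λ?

Total count: 38 + 38 + 10 + 37 + 40 + 27 = 190.
Total exposure: 7 + 6 + 1 + 3 + 4 + 2 = 23 weeks.
Gamma(α, β) with Poisson data over total exposure Σt gives posterior Gamma(α+Σx, β+Σt) = Gamma(219, 39).

39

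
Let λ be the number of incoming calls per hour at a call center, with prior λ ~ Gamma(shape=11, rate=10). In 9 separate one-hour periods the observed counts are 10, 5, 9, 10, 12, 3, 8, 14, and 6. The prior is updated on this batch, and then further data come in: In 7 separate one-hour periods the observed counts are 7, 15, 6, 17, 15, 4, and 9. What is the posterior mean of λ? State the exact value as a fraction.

Total count: 10 + 5 + 9 + 10 + 12 + 3 + 8 + 14 + 6 = 77.
Total exposure: 9 hours.
After the first batch: Gamma(11 + 77, 10 + 9) = Gamma(88, 19).
Total count: 7 + 15 + 6 + 17 + 15 + 4 + 9 = 73.
Total exposure: 7 hours.
After the second batch: Gamma(88 + 73, 19 + 7) = Gamma(161, 26).
Posterior mean = α'/β' = 161/26.

161/26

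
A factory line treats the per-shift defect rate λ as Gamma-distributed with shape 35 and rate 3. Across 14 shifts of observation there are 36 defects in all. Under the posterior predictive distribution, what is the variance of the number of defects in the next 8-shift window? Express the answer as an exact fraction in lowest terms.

Total count 36 over total exposure 14 shifts.
Posterior: α' = 35 + 36 = 71, β' = 3 + 14 = 17.
The posterior predictive for a window of length T is Negative Binomial with variance T·α'·(β'+T)/β'² = 8·71·25/289 = 14200/289.

14200/289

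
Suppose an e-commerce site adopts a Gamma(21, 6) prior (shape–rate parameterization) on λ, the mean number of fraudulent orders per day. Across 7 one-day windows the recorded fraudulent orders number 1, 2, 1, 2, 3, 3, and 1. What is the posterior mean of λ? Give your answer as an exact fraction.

Total count: 1 + 2 + 1 + 2 + 3 + 3 + 1 = 13.
Total exposure: 7 days.
Conjugate update: add total count to the shape and total exposure to the rate, giving Gamma(34, 13).
Posterior mean = α'/β' = 34/13.

34/13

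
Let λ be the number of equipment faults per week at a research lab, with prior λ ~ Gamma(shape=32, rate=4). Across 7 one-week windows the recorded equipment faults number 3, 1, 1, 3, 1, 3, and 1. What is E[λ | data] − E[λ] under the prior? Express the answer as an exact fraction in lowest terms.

Total count: 3 + 1 + 1 + 3 + 1 + 3 + 1 = 13.
Total exposure: 7 weeks.
Conjugate update: add total count to the shape and total exposure to the rate, giving Gamma(45, 11).
Posterior mean = 45/11 = 45/11; prior mean = 32/4 = 8. Difference = 45/11 − 8 = -43/11.

-43/11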